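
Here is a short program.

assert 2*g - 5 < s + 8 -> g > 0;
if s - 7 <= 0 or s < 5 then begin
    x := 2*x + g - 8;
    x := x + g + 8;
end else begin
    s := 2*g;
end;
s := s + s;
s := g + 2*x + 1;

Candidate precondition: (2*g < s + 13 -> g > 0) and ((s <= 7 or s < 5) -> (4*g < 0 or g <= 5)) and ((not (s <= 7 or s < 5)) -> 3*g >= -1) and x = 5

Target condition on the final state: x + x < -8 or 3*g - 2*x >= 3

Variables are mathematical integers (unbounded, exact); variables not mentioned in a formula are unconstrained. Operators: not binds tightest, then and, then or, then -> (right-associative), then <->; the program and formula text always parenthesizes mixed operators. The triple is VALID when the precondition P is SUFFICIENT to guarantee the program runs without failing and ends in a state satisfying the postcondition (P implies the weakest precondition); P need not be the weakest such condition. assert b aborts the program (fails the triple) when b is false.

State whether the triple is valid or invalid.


Working backward. After the program, the postcondition x + x < -8 or 3*g - 2*x >= 3 must hold; in canonical form it is 2*x < -8 or 3*g >= 2*x + 3.
Before s := g + 2*x + 1: 2*x < -8 or 3*g >= 2*x + 3
Before s := s + s: 2*x < -8 or 3*g >= 2*x + 3
Then branch requires 4*g + 4*x < -8 or g + 4*x <= -3; else branch requires 2*x < -8 or 3*g >= 2*x + 3.
Before the if: ((s <= 7 or s < 5) -> (4*g + 4*x < -8 or g + 4*x <= -3)) and ((not (s <= 7 or s < 5)) -> (2*x < -8 or 3*g >= 2*x + 3))
Before assert 2*g - 5 < s + 8 -> g > 0: (2*g < s + 13 -> g > 0) and ((s <= 7 or s < 5) -> (4*g + 4*x < -8 or g + 4*x <= -3)) and ((not (s <= 7 or s < 5)) -> (2*x < -8 or 3*g >= 2*x + 3))
The weakest precondition is (2*g < s + 13 -> g > 0) and ((s <= 7 or s < 5) -> (4*g + 4*x < -8 or g + 4*x <= -3)) and ((not (s <= 7 or s < 5)) -> (2*x < -8 or 3*g >= 2*x + 3)).
Check whether (2*g < s + 13 -> g > 0) and ((s <= 7 or s < 5) -> (4*g < 0 or g <= 5)) and ((not (s <= 7 or s < 5)) -> 3*g >= -1) and x = 5 implies it.
Countermodel: at the initial state g = -1, s = -15, x = 5, the precondition holds but the weakest precondition fails.
Answer: invalid


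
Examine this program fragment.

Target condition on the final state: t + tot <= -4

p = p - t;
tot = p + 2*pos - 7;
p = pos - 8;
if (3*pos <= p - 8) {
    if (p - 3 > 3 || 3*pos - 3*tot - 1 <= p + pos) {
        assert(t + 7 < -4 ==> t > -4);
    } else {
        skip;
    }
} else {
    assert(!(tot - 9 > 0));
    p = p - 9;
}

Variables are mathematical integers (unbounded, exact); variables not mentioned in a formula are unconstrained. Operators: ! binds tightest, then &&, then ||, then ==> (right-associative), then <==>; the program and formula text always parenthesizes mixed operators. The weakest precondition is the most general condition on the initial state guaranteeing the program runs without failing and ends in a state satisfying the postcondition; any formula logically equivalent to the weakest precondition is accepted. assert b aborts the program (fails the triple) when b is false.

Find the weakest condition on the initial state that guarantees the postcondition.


Working backward. After the program, t + tot <= -4 must hold.
Then branch requires ((p > 6 || 2*pos <= p + 3*tot + 1) ==> ((t < -11 ==> t > -4) && t + tot <= -4)) && ((!(p > 6 || 2*pos <= p + 3*tot + 1)) ==> t + tot <= -4); else branch requires (!(tot > 9)) && t + tot <= -4.
Before the if: (3*pos <= p - 8 ==> (((p > 6 || 2*pos <= p + 3*tot + 1) ==> ((t < -11 ==> t > -4) && t + tot <= -4)) && ((!(p > 6 || 2*pos <= p + 3*tot + 1)) ==> t + tot <= -4))) && ((!(3*pos <= p - 8)) ==> ((!(tot > 9)) && t + tot <= -4))
Before p := pos - 8: (2*pos <= -16 ==> (((pos > 14 || pos <= 3*tot - 7) ==> ((t < -11 ==> t > -4) && t + tot <= -4)) && ((!(pos > 14 || pos <= 3*tot - 7)) ==> t + tot <= -4))) && ((!(2*pos <= -16)) ==> ((!(tot > 9)) && t + tot <= -4))
Before tot := p + 2*pos - 7: (2*pos <= -16 ==> (((pos > 14 || 3*p + 5*pos >= 28) ==> ((t < -11 ==> t > -4) && p + 2*pos + t <= 3)) && ((!(pos > 14 || 3*p + 5*pos >= 28)) ==> p + 2*pos + t <= 3))) && ((!(2*pos <= -16)) ==> ((!(p + 2*pos > 16)) && p + 2*pos + t <= 3))
Before p := p - t: (2*pos <= -16 ==> (((pos > 14 || 3*p + 5*pos >= 3*t + 28) ==> ((t < -11 ==> t > -4) && p + 2*pos <= 3)) && ((!(pos > 14 || 3*p + 5*pos >= 3*t + 28)) ==> p + 2*pos <= 3))) && ((!(2*pos <= -16)) ==> ((!(p + 2*pos > t + 16)) && p + 2*pos <= 3))
Answer: WP = (2*pos <= -16 ==> (((pos > 14 || 3*p + 5*pos >= 3*t + 28) ==> ((t < -11 ==> t > -4) && p + 2*pos <= 3)) && ((!(pos > 14 || 3*p + 5*pos >= 3*t + 28)) ==> p + 2*pos <= 3))) && ((!(2*pos <= -16)) ==> ((!(p + 2*pos > t + 16)) && p + 2*pos <= 3))


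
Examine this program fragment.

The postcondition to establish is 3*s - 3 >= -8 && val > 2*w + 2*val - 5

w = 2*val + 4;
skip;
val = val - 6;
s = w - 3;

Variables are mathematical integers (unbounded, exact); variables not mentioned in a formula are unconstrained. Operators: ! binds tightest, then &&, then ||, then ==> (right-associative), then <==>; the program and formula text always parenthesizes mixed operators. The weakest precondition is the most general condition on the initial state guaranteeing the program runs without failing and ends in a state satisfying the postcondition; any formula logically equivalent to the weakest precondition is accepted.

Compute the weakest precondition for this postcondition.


Working backward. After the program, the postcondition 3*s - 3 >= -8 && val > 2*w + 2*val - 5 must hold; in canonical form it is 3*s >= -5 && val + 2*w < 5.
Before s := w - 3: 3*w >= 4 && val + 2*w < 5
Before val := val - 6: 3*w >= 4 && val + 2*w < 11
Before skip: 3*w >= 4 && val + 2*w < 11
Before w := 2*val + 4: 6*val >= -8 && 5*val < 3
Answer: WP = 6*val >= -8 && 5*val < 3


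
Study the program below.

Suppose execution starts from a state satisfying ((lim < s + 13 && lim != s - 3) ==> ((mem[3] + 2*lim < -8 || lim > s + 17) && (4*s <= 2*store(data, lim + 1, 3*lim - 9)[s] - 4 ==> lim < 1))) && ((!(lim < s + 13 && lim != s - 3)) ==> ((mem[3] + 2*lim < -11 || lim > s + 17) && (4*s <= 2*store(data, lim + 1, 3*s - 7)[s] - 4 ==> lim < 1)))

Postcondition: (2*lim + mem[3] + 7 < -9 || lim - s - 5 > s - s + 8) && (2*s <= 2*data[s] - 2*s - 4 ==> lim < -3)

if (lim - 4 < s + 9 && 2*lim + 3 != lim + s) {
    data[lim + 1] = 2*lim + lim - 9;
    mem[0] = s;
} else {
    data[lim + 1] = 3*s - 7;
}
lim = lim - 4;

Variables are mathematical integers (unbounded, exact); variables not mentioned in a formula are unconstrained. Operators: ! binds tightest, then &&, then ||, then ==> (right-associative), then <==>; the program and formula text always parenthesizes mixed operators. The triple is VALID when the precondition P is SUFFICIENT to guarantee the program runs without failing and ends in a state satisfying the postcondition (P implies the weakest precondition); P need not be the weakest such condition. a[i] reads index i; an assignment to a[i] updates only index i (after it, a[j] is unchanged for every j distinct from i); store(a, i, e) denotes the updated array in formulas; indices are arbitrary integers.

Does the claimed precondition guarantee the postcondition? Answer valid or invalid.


Working backward. After the program, the postcondition (2*lim + mem[3] + 7 < -9 || lim - s - 5 > s - s + 8) && (2*s <= 2*data[s] - 2*s - 4 ==> lim < -3) must hold; in canonical form it is (mem[3] + 2*lim < -16 || lim > s + 13) && (4*s <= 2*data[s] - 4 ==> lim < -3).
Before lim := lim - 4: (mem[3] + 2*lim < -8 || lim > s + 17) && (4*s <= 2*data[s] - 4 ==> lim < 1)
Then branch requires (mem[3] + 2*lim < -8 || lim > s + 17) && (4*s <= 2*store(data, lim + 1, 3*lim - 9)[s] - 4 ==> lim < 1); else branch requires (mem[3] + 2*lim < -8 || lim > s + 17) && (4*s <= 2*store(data, lim + 1, 3*s - 7)[s] - 4 ==> lim < 1).
Before the if: ((lim < s + 13 && lim != s - 3) ==> ((mem[3] + 2*lim < -8 || lim > s + 17) && (4*s <= 2*store(data, lim + 1, 3*lim - 9)[s] - 4 ==> lim < 1))) && ((!(lim < s + 13 && lim != s - 3)) ==> ((mem[3] + 2*lim < -8 || lim > s + 17) && (4*s <= 2*store(data, lim + 1, 3*s - 7)[s] - 4 ==> lim < 1)))
The weakest precondition is ((lim < s + 13 && lim != s - 3) ==> ((mem[3] + 2*lim < -8 || lim > s + 17) && (4*s <= 2*store(data, lim + 1, 3*lim - 9)[s] - 4 ==> lim < 1))) && ((!(lim < s + 13 && lim != s - 3)) ==> ((mem[3] + 2*lim < -8 || lim > s + 17) && (4*s <= 2*store(data, lim + 1, 3*s - 7)[s] - 4 ==> lim < 1))).
Check whether ((lim < s + 13 && lim != s - 3) ==> ((mem[3] + 2*lim < -8 || lim > s + 17) && (4*s <= 2*store(data, lim + 1, 3*lim - 9)[s] - 4 ==> lim < 1))) && ((!(lim < s + 13 && lim != s - 3)) ==> ((mem[3] + 2*lim < -11 || lim > s + 17) && (4*s <= 2*store(data, lim + 1, 3*s - 7)[s] - 4 ==> lim < 1))) implies it.
Every state satisfying the precondition satisfies the weakest precondition: the implication holds.
Answer: valid


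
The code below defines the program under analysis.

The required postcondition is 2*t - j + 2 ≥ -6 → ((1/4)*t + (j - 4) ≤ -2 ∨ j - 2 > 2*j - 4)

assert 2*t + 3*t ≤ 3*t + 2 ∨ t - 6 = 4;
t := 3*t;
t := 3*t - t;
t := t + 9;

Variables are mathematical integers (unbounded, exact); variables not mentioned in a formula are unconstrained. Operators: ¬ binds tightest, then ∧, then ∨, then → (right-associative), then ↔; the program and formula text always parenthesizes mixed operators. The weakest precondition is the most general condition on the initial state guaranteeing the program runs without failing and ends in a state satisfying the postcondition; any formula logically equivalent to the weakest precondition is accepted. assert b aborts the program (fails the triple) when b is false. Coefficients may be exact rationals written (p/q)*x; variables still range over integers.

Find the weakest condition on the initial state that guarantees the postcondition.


Working backward. After the program, the postcondition 2*t - j + 2 ≥ -6 → ((1/4)*t + (j - 4) ≤ -2 ∨ j - 2 > 2*j - 4) must hold; in canonical form it is 2*t ≥ j - 8 → (j + (1/4)*t ≤ 2 ∨ j < 2).
Before t := t + 9: 2*t ≥ j - 26 → (j + (1/4)*t ≤ -1/4 ∨ j < 2)
Before t := 3*t - t: 4*t ≥ j - 26 → (j + (1/2)*t ≤ -1/4 ∨ j < 2)
Before t := 3*t: 12*t ≥ j - 26 → (j + (3/2)*t ≤ -1/4 ∨ j < 2)
Before assert 2*t + 3*t ≤ 3*t + 2 ∨ t - 6 = 4: (2*t ≤ 2 ∨ t = 10) ∧ (12*t ≥ j - 26 → (j + (3/2)*t ≤ -1/4 ∨ j < 2))
Answer: WP = (2*t ≤ 2 ∨ t = 10) ∧ (12*t ≥ j - 26 → (j + (3/2)*t ≤ -1/4 ∨ j < 2))


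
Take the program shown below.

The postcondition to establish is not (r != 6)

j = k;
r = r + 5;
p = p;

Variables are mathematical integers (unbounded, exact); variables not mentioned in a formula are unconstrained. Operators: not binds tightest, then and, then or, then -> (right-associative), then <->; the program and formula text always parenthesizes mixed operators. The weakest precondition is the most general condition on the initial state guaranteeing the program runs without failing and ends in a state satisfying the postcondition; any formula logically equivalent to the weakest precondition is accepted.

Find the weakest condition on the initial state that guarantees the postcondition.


Working backward. After the program, not (r != 6) must hold.
Before p := p: not (r != 6)
Before r := r + 5: not (r != 1)
Before j := k: not (r != 1)
Answer: WP = not (r != 1)


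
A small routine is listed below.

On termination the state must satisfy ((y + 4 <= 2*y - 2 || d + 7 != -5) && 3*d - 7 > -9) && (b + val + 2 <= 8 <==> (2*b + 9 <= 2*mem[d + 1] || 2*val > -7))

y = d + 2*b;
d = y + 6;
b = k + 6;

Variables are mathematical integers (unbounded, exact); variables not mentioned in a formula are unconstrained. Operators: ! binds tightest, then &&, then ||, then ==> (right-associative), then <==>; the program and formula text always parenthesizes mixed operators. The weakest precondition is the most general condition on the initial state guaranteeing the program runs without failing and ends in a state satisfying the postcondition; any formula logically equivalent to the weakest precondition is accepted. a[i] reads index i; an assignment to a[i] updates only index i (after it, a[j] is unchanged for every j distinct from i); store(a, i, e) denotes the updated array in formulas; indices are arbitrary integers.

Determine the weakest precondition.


Working backward. After the program, the postcondition ((y + 4 <= 2*y - 2 || d + 7 != -5) && 3*d - 7 > -9) && (b + val + 2 <= 8 <==> (2*b + 9 <= 2*mem[d + 1] || 2*val > -7)) must hold; in canonical form it is (y >= 6 || d != -12) && 3*d > -2 && (b + val <= 6 <==> (2*b <= 2*mem[d + 1] - 9 || 2*val > -7)).
Before b := k + 6: (y >= 6 || d != -12) && 3*d > -2 && (k + val <= 0 <==> (2*k <= 2*mem[d + 1] - 21 || 2*val > -7))
Before d := y + 6: (y >= 6 || y != -18) && 3*y > -20 && (k + val <= 0 <==> (2*k <= 2*mem[y + 7] - 21 || 2*val > -7))
Before y := d + 2*b: (2*b + d >= 6 || 2*b + d != -18) && 6*b + 3*d > -20 && (k + val <= 0 <==> (2*k <= 2*mem[2*b + d + 7] - 21 || 2*val > -7))
Answer: WP = (2*b + d >= 6 || 2*b + d != -18) && 6*b + 3*d > -20 && (k + val <= 0 <==> (2*k <= 2*mem[2*b + d + 7] - 21 || 2*val > -7))


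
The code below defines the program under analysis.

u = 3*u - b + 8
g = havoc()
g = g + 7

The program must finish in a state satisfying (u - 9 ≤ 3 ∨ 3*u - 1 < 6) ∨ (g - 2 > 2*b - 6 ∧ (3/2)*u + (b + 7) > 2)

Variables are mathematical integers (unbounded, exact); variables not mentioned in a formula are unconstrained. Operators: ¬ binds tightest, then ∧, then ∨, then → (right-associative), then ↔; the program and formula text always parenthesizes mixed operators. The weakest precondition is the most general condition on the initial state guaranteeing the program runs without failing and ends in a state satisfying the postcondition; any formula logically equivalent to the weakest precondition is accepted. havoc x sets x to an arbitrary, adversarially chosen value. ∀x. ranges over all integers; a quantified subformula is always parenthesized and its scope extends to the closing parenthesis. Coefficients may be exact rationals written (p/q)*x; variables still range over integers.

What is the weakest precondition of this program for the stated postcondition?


Working backward. After the program, the postcondition (u - 9 ≤ 3 ∨ 3*u - 1 < 6) ∨ (g - 2 > 2*b - 6 ∧ (3/2)*u + (b + 7) > 2) must hold; in canonical form it is u ≤ 12 ∨ 3*u < 7 ∨ (g > 2*b - 4 ∧ b + (3/2)*u > -5).
Before g := g + 7: u ≤ 12 ∨ 3*u < 7 ∨ (g > 2*b - 11 ∧ b + (3/2)*u > -5)
Before havoc g: ∀g_1. (u ≤ 12 ∨ 3*u < 7 ∨ (g_1 > 2*b - 11 ∧ b + (3/2)*u > -5))
Before u := 3*u - b + 8: ∀g_1. (3*u ≤ b + 4 ∨ 9*u < 3*b - 17 ∨ (g_1 > 2*b - 11 ∧ (9/2)*u > (1/2)*b - 17))
Answer: WP = ∀g_1. (3*u ≤ b + 4 ∨ 9*u < 3*b - 17 ∨ (g_1 > 2*b - 11 ∧ (9/2)*u > (1/2)*b - 17))


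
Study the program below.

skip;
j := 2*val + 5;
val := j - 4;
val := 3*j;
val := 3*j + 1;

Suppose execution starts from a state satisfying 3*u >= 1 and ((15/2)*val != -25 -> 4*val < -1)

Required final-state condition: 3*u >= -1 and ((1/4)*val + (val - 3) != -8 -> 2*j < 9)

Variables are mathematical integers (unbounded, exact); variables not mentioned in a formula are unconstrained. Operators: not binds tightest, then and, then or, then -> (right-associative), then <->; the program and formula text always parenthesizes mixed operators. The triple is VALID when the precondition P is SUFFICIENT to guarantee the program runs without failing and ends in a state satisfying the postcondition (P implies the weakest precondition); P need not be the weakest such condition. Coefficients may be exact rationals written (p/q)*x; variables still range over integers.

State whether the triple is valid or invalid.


Working backward. After the program, the postcondition 3*u >= -1 and ((1/4)*val + (val - 3) != -8 -> 2*j < 9) must hold; in canonical form it is 3*u >= -1 and ((5/4)*val != -5 -> 2*j < 9).
Before val := 3*j + 1: 3*u >= -1 and ((15/4)*j != -25/4 -> 2*j < 9)
Before val := 3*j: 3*u >= -1 and ((15/4)*j != -25/4 -> 2*j < 9)
Before val := j - 4: 3*u >= -1 and ((15/4)*j != -25/4 -> 2*j < 9)
Before j := 2*val + 5: 3*u >= -1 and ((15/2)*val != -25 -> 4*val < -1)
Before skip: 3*u >= -1 and ((15/2)*val != -25 -> 4*val < -1)
The weakest precondition is 3*u >= -1 and ((15/2)*val != -25 -> 4*val < -1).
Check whether 3*u >= 1 and ((15/2)*val != -25 -> 4*val < -1) implies it.
Every state satisfying the precondition satisfies the weakest precondition: the implication holds.
Answer: valid


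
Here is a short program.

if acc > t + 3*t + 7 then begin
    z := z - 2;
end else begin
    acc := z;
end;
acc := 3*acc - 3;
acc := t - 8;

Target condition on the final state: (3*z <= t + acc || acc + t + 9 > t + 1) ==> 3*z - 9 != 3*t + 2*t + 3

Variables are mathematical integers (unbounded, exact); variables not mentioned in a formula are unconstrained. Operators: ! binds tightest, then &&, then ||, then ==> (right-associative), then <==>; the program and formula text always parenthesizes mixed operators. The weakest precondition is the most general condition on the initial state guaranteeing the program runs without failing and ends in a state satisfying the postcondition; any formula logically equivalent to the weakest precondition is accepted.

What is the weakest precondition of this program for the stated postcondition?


Working backward. After the program, the postcondition (3*z <= t + acc || acc + t + 9 > t + 1) ==> 3*z - 9 != 3*t + 2*t + 3 must hold; in canonical form it is (3*z <= acc + t || acc > -8) ==> 3*z != 5*t + 12.
Before acc := t - 8: (3*z <= 2*t - 8 || t > 0) ==> 3*z != 5*t + 12
Before acc := 3*acc - 3: (3*z <= 2*t - 8 || t > 0) ==> 3*z != 5*t + 12
Then branch requires (3*z <= 2*t - 2 || t > 0) ==> 3*z != 5*t + 18; else branch requires (3*z <= 2*t - 8 || t > 0) ==> 3*z != 5*t + 12.
Before the if: (acc > 4*t + 7 ==> ((3*z <= 2*t - 2 || t > 0) ==> 3*z != 5*t + 18)) && ((!(acc > 4*t + 7)) ==> ((3*z <= 2*t - 8 || t > 0) ==> 3*z != 5*t + 12))
Answer: WP = (acc > 4*t + 7 ==> ((3*z <= 2*t - 2 || t > 0) ==> 3*z != 5*t + 18)) && ((!(acc > 4*t + 7)) ==> ((3*z <= 2*t - 8 || t > 0) ==> 3*z != 5*t + 12))


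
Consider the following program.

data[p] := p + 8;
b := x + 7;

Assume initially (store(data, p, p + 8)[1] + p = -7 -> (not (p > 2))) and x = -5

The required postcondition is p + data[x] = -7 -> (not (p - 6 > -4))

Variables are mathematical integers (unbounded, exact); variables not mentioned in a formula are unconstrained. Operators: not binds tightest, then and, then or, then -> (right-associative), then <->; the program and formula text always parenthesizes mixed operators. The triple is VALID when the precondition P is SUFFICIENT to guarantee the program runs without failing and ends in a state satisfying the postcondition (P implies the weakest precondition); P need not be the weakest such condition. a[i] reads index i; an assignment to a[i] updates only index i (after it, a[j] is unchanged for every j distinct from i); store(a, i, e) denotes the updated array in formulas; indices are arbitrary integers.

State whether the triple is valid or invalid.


Working backward. After the program, the postcondition p + data[x] = -7 -> (not (p - 6 > -4)) must hold; in canonical form it is data[x] + p = -7 -> (not (p > 2)).
Before b := x + 7: data[x] + p = -7 -> (not (p > 2))
Before data[p] := p + 8: store(data, p, p + 8)[x] + p = -7 -> (not (p > 2))
The weakest precondition is store(data, p, p + 8)[x] + p = -7 -> (not (p > 2)).
Check whether (store(data, p, p + 8)[1] + p = -7 -> (not (p > 2))) and x = -5 implies it.
Countermodel: at the initial state data = {[-5] = -10, [1] = -11, [3] = 2, elsewhere 2}, p = 3, x = -5, the precondition holds but the weakest precondition fails.
Answer: invalid


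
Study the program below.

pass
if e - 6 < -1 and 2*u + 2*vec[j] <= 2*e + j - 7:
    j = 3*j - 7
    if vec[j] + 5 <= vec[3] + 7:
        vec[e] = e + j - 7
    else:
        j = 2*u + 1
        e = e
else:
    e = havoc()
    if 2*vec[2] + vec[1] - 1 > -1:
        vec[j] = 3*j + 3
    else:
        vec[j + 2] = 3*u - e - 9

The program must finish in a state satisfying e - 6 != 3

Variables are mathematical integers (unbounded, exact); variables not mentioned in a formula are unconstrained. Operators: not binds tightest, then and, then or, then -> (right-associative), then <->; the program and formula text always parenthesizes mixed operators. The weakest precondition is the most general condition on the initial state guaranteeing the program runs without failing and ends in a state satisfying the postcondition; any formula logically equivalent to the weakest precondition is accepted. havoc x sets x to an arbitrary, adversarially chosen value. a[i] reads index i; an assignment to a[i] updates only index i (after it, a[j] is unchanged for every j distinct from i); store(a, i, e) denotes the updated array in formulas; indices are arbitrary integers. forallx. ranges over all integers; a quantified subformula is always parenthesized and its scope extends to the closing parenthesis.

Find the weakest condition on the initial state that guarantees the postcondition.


Working backward. After the program, the postcondition e - 6 != 3 must hold; in canonical form it is e != 9.
Then branch requires (vec[3*j - 7] <= vec[3] + 2 -> e != 9) and ((not (vec[3*j - 7] <= vec[3] + 2)) -> e != 9); else branch requires forall e_1. ((vec[1] + 2*vec[2] > 0 -> e_1 != 9) and ((not (vec[1] + 2*vec[2] > 0)) -> e_1 != 9)).
Before the if: ((e < 5 and 2*vec[j] + 2*u <= 2*e + j - 7) -> ((vec[3*j - 7] <= vec[3] + 2 -> e != 9) and ((not (vec[3*j - 7] <= vec[3] + 2)) -> e != 9))) and ((not (e < 5 and 2*vec[j] + 2*u <= 2*e + j - 7)) -> (forall e_1. ((vec[1] + 2*vec[2] > 0 -> e_1 != 9) and ((not (vec[1] + 2*vec[2] > 0)) -> e_1 != 9))))
Before skip: ((e < 5 and 2*vec[j] + 2*u <= 2*e + j - 7) -> ((vec[3*j - 7] <= vec[3] + 2 -> e != 9) and ((not (vec[3*j - 7] <= vec[3] + 2)) -> e != 9))) and ((not (e < 5 and 2*vec[j] + 2*u <= 2*e + j - 7)) -> (forall e_1. ((vec[1] + 2*vec[2] > 0 -> e_1 != 9) and ((not (vec[1] + 2*vec[2] > 0)) -> e_1 != 9))))
Answer: WP = ((e < 5 and 2*vec[j] + 2*u <= 2*e + j - 7) -> ((vec[3*j - 7] <= vec[3] + 2 -> e != 9) and ((not (vec[3*j - 7] <= vec[3] + 2)) -> e != 9))) and ((not (e < 5 and 2*vec[j] + 2*u <= 2*e + j - 7)) -> (forall e_1. ((vec[1] + 2*vec[2] > 0 -> e_1 != 9) and ((not (vec[1] + 2*vec[2] > 0)) -> e_1 != 9))))


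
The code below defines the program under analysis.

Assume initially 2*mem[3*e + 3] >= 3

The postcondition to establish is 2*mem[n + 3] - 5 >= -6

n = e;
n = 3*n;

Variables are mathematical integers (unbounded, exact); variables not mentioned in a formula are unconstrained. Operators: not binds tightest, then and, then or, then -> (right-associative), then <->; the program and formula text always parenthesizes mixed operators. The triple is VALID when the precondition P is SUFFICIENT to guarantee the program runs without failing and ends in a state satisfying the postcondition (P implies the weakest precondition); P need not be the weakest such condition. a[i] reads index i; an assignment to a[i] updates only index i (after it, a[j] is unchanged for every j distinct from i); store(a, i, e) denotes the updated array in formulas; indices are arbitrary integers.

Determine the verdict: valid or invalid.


Working backward. After the program, the postcondition 2*mem[n + 3] - 5 >= -6 must hold; in canonical form it is 2*mem[n + 3] >= -1.
Before n := 3*n: 2*mem[3*n + 3] >= -1
Before n := e: 2*mem[3*e + 3] >= -1
The weakest precondition is 2*mem[3*e + 3] >= -1.
Check whether 2*mem[3*e + 3] >= 3 implies it.
Every state satisfying the precondition satisfies the weakest precondition: the implication holds.
Answer: valid


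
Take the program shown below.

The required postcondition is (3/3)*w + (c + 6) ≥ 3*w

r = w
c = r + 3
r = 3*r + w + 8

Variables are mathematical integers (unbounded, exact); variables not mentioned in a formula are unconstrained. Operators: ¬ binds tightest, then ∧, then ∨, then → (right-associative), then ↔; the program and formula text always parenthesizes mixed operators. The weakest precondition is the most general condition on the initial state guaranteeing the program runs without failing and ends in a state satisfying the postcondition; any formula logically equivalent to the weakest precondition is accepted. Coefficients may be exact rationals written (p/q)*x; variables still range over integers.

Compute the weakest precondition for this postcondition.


Working backward. After the program, the postcondition (3/3)*w + (c + 6) ≥ 3*w must hold; in canonical form it is c ≥ 2*w - 6.
Before r := 3*r + w + 8: c ≥ 2*w - 6
Before c := r + 3: r ≥ 2*w - 9
Before r := w: w ≤ 9
Answer: WP = w ≤ 9


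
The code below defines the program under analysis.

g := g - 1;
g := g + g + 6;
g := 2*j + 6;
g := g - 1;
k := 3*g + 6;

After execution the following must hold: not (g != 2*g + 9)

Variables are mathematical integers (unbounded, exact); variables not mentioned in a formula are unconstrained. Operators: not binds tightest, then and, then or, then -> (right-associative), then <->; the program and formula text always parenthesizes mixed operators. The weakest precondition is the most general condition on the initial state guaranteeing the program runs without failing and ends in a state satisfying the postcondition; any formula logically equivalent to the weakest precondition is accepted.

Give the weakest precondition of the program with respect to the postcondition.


Working backward. After the program, the postcondition not (g != 2*g + 9) must hold; in canonical form it is not (g != -9).
Before k := 3*g + 6: not (g != -9)
Before g := g - 1: not (g != -8)
Before g := 2*j + 6: not (2*j != -14)
Before g := g + g + 6: not (2*j != -14)
Before g := g - 1: not (2*j != -14)
Answer: WP = not (2*j != -14)


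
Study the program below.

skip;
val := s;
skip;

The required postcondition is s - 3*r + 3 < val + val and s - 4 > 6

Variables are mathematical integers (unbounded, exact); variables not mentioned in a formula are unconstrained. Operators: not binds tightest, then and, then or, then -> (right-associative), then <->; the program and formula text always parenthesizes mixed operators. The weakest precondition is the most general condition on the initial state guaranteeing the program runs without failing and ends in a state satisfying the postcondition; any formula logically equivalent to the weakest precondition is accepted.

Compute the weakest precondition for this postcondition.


Working backward. After the program, the postcondition s - 3*r + 3 < val + val and s - 4 > 6 must hold; in canonical form it is s < 3*r + 2*val - 3 and s > 10.
Before skip: s < 3*r + 2*val - 3 and s > 10
Before val := s: 3*r + s > 3 and s > 10
Before skip: 3*r + s > 3 and s > 10
Answer: WP = 3*r + s > 3 and s > 10


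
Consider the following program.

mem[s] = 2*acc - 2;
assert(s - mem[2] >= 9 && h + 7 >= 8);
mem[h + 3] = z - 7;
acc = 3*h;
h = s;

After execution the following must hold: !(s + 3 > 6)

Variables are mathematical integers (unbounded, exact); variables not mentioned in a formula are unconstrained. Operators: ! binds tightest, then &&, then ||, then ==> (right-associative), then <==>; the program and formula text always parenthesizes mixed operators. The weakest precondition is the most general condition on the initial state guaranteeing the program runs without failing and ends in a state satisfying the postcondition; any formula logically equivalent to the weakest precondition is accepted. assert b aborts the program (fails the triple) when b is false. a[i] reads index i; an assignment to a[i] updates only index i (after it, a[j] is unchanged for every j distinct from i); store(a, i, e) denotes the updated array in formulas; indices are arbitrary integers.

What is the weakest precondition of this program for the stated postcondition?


Working backward. After the program, the postcondition !(s + 3 > 6) must hold; in canonical form it is !(s > 3).
Before h := s: !(s > 3)
Before acc := 3*h: !(s > 3)
Before mem[h + 3] := z - 7: !(s > 3)
Before assert s - mem[2] >= 9 && h + 7 >= 8: s >= mem[2] + 9 && h >= 1 && (!(s > 3))
Before mem[s] := 2*acc - 2: s >= store(mem, s, 2*acc - 2)[2] + 9 && h >= 1 && (!(s > 3))
Answer: WP = s >= store(mem, s, 2*acc - 2)[2] + 9 && h >= 1 && (!(s > 3))


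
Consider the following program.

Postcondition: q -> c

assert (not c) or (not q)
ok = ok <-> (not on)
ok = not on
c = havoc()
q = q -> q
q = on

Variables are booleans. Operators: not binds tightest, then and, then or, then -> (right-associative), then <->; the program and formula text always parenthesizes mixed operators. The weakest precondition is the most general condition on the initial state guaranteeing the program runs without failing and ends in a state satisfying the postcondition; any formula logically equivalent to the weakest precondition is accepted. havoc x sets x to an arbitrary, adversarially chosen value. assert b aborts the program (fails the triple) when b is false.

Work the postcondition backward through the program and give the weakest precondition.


Working backward. After the program, q -> c must hold.
Before q := on: on -> c
Before q := q -> q: on -> c
Before havoc c: not on
Before ok := not on: not on
Before ok := ok <-> (not on): not on
Before assert (not c) or (not q): ((not c) or (not q)) and (not on)
Answer: WP = ((not c) or (not q)) and (not on)


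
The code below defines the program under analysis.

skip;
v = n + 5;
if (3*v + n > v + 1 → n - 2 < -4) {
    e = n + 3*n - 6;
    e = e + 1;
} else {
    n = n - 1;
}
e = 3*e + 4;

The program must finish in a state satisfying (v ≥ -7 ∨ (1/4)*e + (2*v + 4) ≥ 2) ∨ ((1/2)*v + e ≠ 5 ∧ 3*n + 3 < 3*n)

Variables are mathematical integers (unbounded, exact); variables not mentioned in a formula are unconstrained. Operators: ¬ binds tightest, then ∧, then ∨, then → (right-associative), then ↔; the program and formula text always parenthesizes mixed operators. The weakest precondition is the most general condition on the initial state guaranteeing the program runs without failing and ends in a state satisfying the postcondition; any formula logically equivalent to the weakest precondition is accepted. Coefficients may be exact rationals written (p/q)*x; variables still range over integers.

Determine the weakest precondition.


Working backward. After the program, the postcondition (v ≥ -7 ∨ (1/4)*e + (2*v + 4) ≥ 2) ∨ ((1/2)*v + e ≠ 5 ∧ 3*n + 3 < 3*n) must hold; in canonical form it is v ≥ -7 ∨ (1/4)*e + 2*v ≥ -2.
Before e := 3*e + 4: v ≥ -7 ∨ (3/4)*e + 2*v ≥ -3
Then branch requires v ≥ -7 ∨ 3*n + 2*v ≥ 3/4; else branch requires v ≥ -7 ∨ (3/4)*e + 2*v ≥ -3.
Before the if: ((n + 2*v > 1 → n < -2) → (v ≥ -7 ∨ 3*n + 2*v ≥ 3/4)) ∧ ((¬(n + 2*v > 1 → n < -2)) → (v ≥ -7 ∨ (3/4)*e + 2*v ≥ -3))
Before v := n + 5: ((3*n > -9 → n < -2) → (n ≥ -12 ∨ 5*n ≥ -37/4)) ∧ ((¬(3*n > -9 → n < -2)) → (n ≥ -12 ∨ (3/4)*e + 2*n ≥ -13))
Before skip: ((3*n > -9 → n < -2) → (n ≥ -12 ∨ 5*n ≥ -37/4)) ∧ ((¬(3*n > -9 → n < -2)) → (n ≥ -12 ∨ (3/4)*e + 2*n ≥ -13))
Answer: WP = ((3*n > -9 → n < -2) → (n ≥ -12 ∨ 5*n ≥ -37/4)) ∧ ((¬(3*n > -9 → n < -2)) → (n ≥ -12 ∨ (3/4)*e + 2*n ≥ -13))


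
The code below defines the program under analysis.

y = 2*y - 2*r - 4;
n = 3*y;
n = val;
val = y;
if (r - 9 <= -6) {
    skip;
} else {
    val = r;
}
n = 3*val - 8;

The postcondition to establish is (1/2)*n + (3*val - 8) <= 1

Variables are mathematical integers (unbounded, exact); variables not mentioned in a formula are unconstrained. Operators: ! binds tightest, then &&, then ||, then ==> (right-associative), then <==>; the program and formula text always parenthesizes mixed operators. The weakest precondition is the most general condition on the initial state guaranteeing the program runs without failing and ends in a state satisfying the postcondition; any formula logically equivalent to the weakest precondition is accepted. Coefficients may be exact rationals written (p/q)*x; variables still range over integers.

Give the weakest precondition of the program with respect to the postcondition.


Working backward. After the program, the postcondition (1/2)*n + (3*val - 8) <= 1 must hold; in canonical form it is (1/2)*n + 3*val <= 9.
Before n := 3*val - 8: (9/2)*val <= 13
Then branch requires (9/2)*val <= 13; else branch requires (9/2)*r <= 13.
Before the if: (r <= 3 ==> (9/2)*val <= 13) && ((!(r <= 3)) ==> (9/2)*r <= 13)
Before val := y: (r <= 3 ==> (9/2)*y <= 13) && ((!(r <= 3)) ==> (9/2)*r <= 13)
Before n := val: (r <= 3 ==> (9/2)*y <= 13) && ((!(r <= 3)) ==> (9/2)*r <= 13)
Before n := 3*y: (r <= 3 ==> (9/2)*y <= 13) && ((!(r <= 3)) ==> (9/2)*r <= 13)
Before y := 2*y - 2*r - 4: (r <= 3 ==> 9*y <= 9*r + 31) && ((!(r <= 3)) ==> (9/2)*r <= 13)
Answer: WP = (r <= 3 ==> 9*y <= 9*r + 31) && ((!(r <= 3)) ==> (9/2)*r <= 13)


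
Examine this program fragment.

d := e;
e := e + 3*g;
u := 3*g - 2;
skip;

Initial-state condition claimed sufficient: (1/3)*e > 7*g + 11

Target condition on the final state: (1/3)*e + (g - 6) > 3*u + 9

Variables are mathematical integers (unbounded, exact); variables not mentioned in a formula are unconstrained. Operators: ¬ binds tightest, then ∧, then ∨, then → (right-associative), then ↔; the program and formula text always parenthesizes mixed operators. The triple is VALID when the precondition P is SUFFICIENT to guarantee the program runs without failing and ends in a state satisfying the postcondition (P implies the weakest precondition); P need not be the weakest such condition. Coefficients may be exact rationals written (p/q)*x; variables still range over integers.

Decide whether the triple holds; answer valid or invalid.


Working backward. After the program, the postcondition (1/3)*e + (g - 6) > 3*u + 9 must hold; in canonical form it is (1/3)*e + g > 3*u + 15.
Before skip: (1/3)*e + g > 3*u + 15
Before u := 3*g - 2: (1/3)*e > 8*g + 9
Before e := e + 3*g: (1/3)*e > 7*g + 9
Before d := e: (1/3)*e > 7*g + 9
The weakest precondition is (1/3)*e > 7*g + 9.
Check whether (1/3)*e > 7*g + 11 implies it.
Every state satisfying the precondition satisfies the weakest precondition: the implication holds.
Answer: valid


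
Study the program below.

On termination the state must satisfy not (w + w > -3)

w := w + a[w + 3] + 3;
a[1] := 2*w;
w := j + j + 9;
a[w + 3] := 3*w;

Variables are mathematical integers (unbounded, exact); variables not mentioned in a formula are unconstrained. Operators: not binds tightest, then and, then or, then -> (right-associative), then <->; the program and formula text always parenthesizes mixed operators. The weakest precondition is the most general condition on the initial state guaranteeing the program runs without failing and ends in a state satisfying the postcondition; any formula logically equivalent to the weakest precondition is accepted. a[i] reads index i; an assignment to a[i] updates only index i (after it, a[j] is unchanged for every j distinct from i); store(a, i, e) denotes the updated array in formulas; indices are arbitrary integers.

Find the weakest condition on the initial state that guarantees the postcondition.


Working backward. After the program, the postcondition not (w + w > -3) must hold; in canonical form it is not (2*w > -3).
Before a[w + 3] := 3*w: not (2*w > -3)
Before w := j + j + 9: not (4*j > -21)
Before a[1] := 2*w: not (4*j > -21)
Before w := w + a[w + 3] + 3: not (4*j > -21)
Answer: WP = not (4*j > -21)


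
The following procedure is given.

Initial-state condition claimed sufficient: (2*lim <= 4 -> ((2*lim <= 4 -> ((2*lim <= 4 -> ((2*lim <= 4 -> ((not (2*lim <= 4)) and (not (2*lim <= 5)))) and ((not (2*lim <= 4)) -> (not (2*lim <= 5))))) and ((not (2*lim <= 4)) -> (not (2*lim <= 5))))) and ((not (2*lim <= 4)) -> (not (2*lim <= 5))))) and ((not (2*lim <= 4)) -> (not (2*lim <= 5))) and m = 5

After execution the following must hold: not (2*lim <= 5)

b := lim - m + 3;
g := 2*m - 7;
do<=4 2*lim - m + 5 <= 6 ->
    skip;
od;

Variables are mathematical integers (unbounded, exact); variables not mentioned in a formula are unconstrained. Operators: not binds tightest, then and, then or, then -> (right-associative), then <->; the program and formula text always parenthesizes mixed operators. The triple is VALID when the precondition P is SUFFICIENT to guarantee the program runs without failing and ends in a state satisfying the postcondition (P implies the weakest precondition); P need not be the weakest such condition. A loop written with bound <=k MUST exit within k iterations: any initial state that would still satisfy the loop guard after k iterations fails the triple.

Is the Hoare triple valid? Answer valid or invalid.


Working backward. After the program, not (2*lim <= 5) must hold.
Before the loop (bound <=4), unroll the exhaustion recursion (WP_0 = exit-now case; WP_j = one more guarded iteration, up to j = 4):
  WP_0: (not (2*lim <= m + 1)) and (not (2*lim <= 5))
  WP_1: (2*lim <= m + 1 -> ((not (2*lim <= m + 1)) and (not (2*lim <= 5)))) and ((not (2*lim <= m + 1)) -> (not (2*lim <= 5)))
  WP_2: (2*lim <= m + 1 -> ((2*lim <= m + 1 -> ((not (2*lim <= m + 1)) and (not (2*lim <= 5)))) and ((not (2*lim <= m + 1)) -> (not (2*lim <= 5))))) and ((not (2*lim <= m + 1)) -> (not (2*lim <= 5)))
  WP_3: (2*lim <= m + 1 -> ((2*lim <= m + 1 -> ((2*lim <= m + 1 -> ((not (2*lim <= m + 1)) and (not (2*lim <= 5)))) and ((not (2*lim <= m + 1)) -> (not (2*lim <= 5))))) and ((not (2*lim <= m + 1)) -> (not (2*lim <= 5))))) and ((not (2*lim <= m + 1)) -> (not (2*lim <= 5)))
  WP_4: (2*lim <= m + 1 -> ((2*lim <= m + 1 -> ((2*lim <= m + 1 -> ((2*lim <= m + 1 -> ((not (2*lim <= m + 1)) and (not (2*lim <= 5)))) and ((not (2*lim <= m + 1)) -> (not (2*lim <= 5))))) and ((not (2*lim <= m + 1)) -> (not (2*lim <= 5))))) and ((not (2*lim <= m + 1)) -> (not (2*lim <= 5))))) and ((not (2*lim <= m + 1)) -> (not (2*lim <= 5)))
So before the loop: (2*lim <= m + 1 -> ((2*lim <= m + 1 -> ((2*lim <= m + 1 -> ((2*lim <= m + 1 -> ((not (2*lim <= m + 1)) and (not (2*lim <= 5)))) and ((not (2*lim <= m + 1)) -> (not (2*lim <= 5))))) and ((not (2*lim <= m + 1)) -> (not (2*lim <= 5))))) and ((not (2*lim <= m + 1)) -> (not (2*lim <= 5))))) and ((not (2*lim <= m + 1)) -> (not (2*lim <= 5)))
Before g := 2*m - 7: (2*lim <= m + 1 -> ((2*lim <= m + 1 -> ((2*lim <= m + 1 -> ((2*lim <= m + 1 -> ((not (2*lim <= m + 1)) and (not (2*lim <= 5)))) and ((not (2*lim <= m + 1)) -> (not (2*lim <= 5))))) and ((not (2*lim <= m + 1)) -> (not (2*lim <= 5))))) and ((not (2*lim <= m + 1)) -> (not (2*lim <= 5))))) and ((not (2*lim <= m + 1)) -> (not (2*lim <= 5)))
Before b := lim - m + 3: (2*lim <= m + 1 -> ((2*lim <= m + 1 -> ((2*lim <= m + 1 -> ((2*lim <= m + 1 -> ((not (2*lim <= m + 1)) and (not (2*lim <= 5)))) and ((not (2*lim <= m + 1)) -> (not (2*lim <= 5))))) and ((not (2*lim <= m + 1)) -> (not (2*lim <= 5))))) and ((not (2*lim <= m + 1)) -> (not (2*lim <= 5))))) and ((not (2*lim <= m + 1)) -> (not (2*lim <= 5)))
The weakest precondition is (2*lim <= m + 1 -> ((2*lim <= m + 1 -> ((2*lim <= m + 1 -> ((2*lim <= m + 1 -> ((not (2*lim <= m + 1)) and (not (2*lim <= 5)))) and ((not (2*lim <= m + 1)) -> (not (2*lim <= 5))))) and ((not (2*lim <= m + 1)) -> (not (2*lim <= 5))))) and ((not (2*lim <= m + 1)) -> (not (2*lim <= 5))))) and ((not (2*lim <= m + 1)) -> (not (2*lim <= 5))).
Check whether (2*lim <= 4 -> ((2*lim <= 4 -> ((2*lim <= 4 -> ((2*lim <= 4 -> ((not (2*lim <= 4)) and (not (2*lim <= 5)))) and ((not (2*lim <= 4)) -> (not (2*lim <= 5))))) and ((not (2*lim <= 4)) -> (not (2*lim <= 5))))) and ((not (2*lim <= 4)) -> (not (2*lim <= 5))))) and ((not (2*lim <= 4)) -> (not (2*lim <= 5))) and m = 5 implies it.
Countermodel: at the initial state lim = 3, m = 5, the precondition holds but the weakest precondition fails.
Answer: invalid


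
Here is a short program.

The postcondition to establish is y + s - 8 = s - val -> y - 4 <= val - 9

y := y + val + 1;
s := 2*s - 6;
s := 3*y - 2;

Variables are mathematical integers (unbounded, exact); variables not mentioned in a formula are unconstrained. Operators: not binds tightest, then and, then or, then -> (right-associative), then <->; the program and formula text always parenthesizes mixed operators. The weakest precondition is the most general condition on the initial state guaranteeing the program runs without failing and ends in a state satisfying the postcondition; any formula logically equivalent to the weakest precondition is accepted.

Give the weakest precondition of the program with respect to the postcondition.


Working backward. After the program, the postcondition y + s - 8 = s - val -> y - 4 <= val - 9 must hold; in canonical form it is val + y = 8 -> y <= val - 5.
Before s := 3*y - 2: val + y = 8 -> y <= val - 5
Before s := 2*s - 6: val + y = 8 -> y <= val - 5
Before y := y + val + 1: 2*val + y = 7 -> y <= -6
Answer: WP = 2*val + y = 7 -> y <= -6
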